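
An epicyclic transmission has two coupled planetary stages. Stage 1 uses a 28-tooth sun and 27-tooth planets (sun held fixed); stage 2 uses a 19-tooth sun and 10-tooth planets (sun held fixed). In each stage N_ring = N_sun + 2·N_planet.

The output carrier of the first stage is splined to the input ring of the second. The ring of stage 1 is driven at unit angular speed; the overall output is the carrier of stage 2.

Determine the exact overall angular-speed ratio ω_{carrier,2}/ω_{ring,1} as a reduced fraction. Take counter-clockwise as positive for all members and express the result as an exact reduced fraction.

Stage 1: N_ring = 28 + 2·27 = 82
Stage 1: 28(ω_s−ω_c) = −82(ω_r−ω_c),  ω_s=0, ω_r=1
Stage 1: 28(0−ω_c) = −82(1−ω_c)  ⇒  110ω_c = 82  ⇒  ω_c = 41/55
  ⇒ ω_c¹/ω_r¹ = 41/55
Stage 2: N_ring = 19 + 2·10 = 39
Stage 2: 19(ω_s−ω_c) = −39(ω_r−ω_c),  ω_s=0, ω_r=1
Stage 2: 19(0−ω_c) = −39(1−ω_c)  ⇒  58ω_c = 39  ⇒  ω_c = 39/58
  ⇒ ω_c²/ω_r² = 39/58
Coupling ω_r² = ω_c¹ ⇒ overall = 41/55 × 39/58 = 1599/3190

1599/3190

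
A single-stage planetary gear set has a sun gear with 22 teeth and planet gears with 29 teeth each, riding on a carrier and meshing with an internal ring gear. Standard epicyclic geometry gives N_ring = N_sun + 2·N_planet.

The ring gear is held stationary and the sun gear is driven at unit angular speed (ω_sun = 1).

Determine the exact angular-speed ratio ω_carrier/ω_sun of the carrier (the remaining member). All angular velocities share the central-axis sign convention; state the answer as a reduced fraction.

N_ring = 22 + 2·29 = 80
22(ω_s−ω_c) = −80(ω_r−ω_c),  ω_r=0, ω_s=1
22(1−ω_c) = −80(0−ω_c)  ⇒  102ω_c = 22  ⇒  ω_c = 11/51
ω_c/ω_s = 11/51

11/51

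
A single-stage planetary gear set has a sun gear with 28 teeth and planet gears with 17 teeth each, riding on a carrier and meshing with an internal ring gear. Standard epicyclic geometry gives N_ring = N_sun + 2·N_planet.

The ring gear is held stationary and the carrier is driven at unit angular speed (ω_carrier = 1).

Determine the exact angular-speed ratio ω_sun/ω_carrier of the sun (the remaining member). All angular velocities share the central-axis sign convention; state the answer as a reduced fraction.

N_ring = 28 + 2·17 = 62
28(ω_s−ω_c) = −62(ω_r−ω_c),  ω_r=0, ω_c=1
ω_s = 1 − (62/28)(0−1) = 45/14
ω_s/ω_c = 45/14

45/14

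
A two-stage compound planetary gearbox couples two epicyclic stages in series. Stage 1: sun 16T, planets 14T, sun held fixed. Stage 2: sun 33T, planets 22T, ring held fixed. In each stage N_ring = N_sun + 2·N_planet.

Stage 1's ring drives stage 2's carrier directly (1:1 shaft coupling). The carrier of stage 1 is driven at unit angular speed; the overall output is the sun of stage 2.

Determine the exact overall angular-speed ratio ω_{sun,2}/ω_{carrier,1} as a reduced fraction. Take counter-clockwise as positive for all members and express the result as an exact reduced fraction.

50/11

Stage 1: N_ring = 16 + 2·14 = 44
Stage 1: 16(ω_s−ω_c) = −44(ω_r−ω_c),  ω_s=0, ω_c=1
Stage 1: ω_r = 1 − (16/44)(0−1) = 15/11
  ⇒ ω_r¹/ω_c¹ = 15/11
Stage 2: N_ring = 33 + 2·22 = 77
Stage 2: 33(ω_s−ω_c) = −77(ω_r−ω_c),  ω_r=0, ω_c=1
Stage 2: ω_s = 1 − (77/33)(0−1) = 10/3
  ⇒ ω_s²/ω_c² = 10/3
Coupling ω_c² = ω_r¹ ⇒ overall = 15/11 × 10/3 = 50/11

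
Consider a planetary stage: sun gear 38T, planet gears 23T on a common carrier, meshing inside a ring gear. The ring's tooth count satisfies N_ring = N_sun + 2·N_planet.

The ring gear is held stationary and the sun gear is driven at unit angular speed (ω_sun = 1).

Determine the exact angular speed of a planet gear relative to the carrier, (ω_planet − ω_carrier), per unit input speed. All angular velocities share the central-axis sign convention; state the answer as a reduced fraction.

-1596/1403

N_ring = 38 + 2·23 = 84
38(ω_s−ω_c) = −84(ω_r−ω_c),  ω_r=0, ω_s=1
38(1−ω_c) = −84(0−ω_c)  ⇒  122ω_c = 38  ⇒  ω_c = 19/61
sun–planet: 38·(1−19/61) = −23·(ω_p−ω_c)  ⇒  ω_p−ω_c = −(38/23)·(42/61) = -1596/1403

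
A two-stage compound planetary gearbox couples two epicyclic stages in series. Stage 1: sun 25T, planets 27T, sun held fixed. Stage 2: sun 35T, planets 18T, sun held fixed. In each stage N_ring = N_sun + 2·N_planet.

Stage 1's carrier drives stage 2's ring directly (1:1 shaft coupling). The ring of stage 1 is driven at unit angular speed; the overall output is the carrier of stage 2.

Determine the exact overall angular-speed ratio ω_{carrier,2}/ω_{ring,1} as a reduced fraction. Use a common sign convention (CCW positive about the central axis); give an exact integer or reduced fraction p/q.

5609/11024

Stage 1: N_ring = 25 + 2·27 = 79
Stage 1: 25(ω_s−ω_c) = −79(ω_r−ω_c),  ω_s=0, ω_r=1
Stage 1: 25(0−ω_c) = −79(1−ω_c)  ⇒  104ω_c = 79  ⇒  ω_c = 79/104
  ⇒ ω_c¹/ω_r¹ = 79/104
Stage 2: N_ring = 35 + 2·18 = 71
Stage 2: 35(ω_s−ω_c) = −71(ω_r−ω_c),  ω_s=0, ω_r=1
Stage 2: 35(0−ω_c) = −71(1−ω_c)  ⇒  106ω_c = 71  ⇒  ω_c = 71/106
  ⇒ ω_c²/ω_r² = 71/106
Coupling ω_r² = ω_c¹ ⇒ overall = 79/104 × 71/106 = 5609/11024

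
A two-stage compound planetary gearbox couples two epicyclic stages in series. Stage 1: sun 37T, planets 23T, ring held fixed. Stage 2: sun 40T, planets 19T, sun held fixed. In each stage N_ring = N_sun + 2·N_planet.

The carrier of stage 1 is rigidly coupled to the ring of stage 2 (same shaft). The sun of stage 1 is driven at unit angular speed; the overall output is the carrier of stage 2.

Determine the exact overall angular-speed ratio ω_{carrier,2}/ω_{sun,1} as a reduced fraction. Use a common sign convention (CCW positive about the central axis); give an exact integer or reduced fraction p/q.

Stage 1: N_ring = 37 + 2·23 = 83
Stage 1: 37(ω_s−ω_c) = −83(ω_r−ω_c),  ω_r=0, ω_s=1
Stage 1: 37(1−ω_c) = −83(0−ω_c)  ⇒  120ω_c = 37  ⇒  ω_c = 37/120
  ⇒ ω_c¹/ω_s¹ = 37/120
Stage 2: N_ring = 40 + 2·19 = 78
Stage 2: 40(ω_s−ω_c) = −78(ω_r−ω_c),  ω_s=0, ω_r=1
Stage 2: 40(0−ω_c) = −78(1−ω_c)  ⇒  118ω_c = 78  ⇒  ω_c = 39/59
  ⇒ ω_c²/ω_r² = 39/59
Coupling ω_r² = ω_c¹ ⇒ overall = 37/120 × 39/59 = 481/2360

481/2360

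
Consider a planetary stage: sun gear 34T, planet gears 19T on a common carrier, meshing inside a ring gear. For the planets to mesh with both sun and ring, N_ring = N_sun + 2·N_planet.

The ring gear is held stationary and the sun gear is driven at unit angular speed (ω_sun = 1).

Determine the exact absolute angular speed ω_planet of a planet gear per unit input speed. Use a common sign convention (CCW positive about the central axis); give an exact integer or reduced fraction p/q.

N_ring = 34 + 2·19 = 72
34(ω_s−ω_c) = −72(ω_r−ω_c),  ω_r=0, ω_s=1
34(1−ω_c) = −72(0−ω_c)  ⇒  106ω_c = 34  ⇒  ω_c = 17/53
sun–planet: 34·(1−17/53) = −19·(ω_p−ω_c)  ⇒  ω_p−ω_c = −(34/19)·(36/53) = -1224/1007
ω_p = 17/53 − 1224/1007 = -17/19

-17/19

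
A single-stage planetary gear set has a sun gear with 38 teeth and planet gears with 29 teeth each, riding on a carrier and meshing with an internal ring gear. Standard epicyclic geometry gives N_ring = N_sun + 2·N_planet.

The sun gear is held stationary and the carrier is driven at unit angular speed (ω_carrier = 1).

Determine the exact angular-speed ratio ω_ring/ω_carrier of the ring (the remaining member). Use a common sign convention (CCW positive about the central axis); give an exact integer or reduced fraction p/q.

N_ring = 38 + 2·29 = 96
38(ω_s−ω_c) = −96(ω_r−ω_c),  ω_s=0, ω_c=1
ω_r = 1 − (38/96)(0−1) = 67/48
ω_r/ω_c = 67/48

67/48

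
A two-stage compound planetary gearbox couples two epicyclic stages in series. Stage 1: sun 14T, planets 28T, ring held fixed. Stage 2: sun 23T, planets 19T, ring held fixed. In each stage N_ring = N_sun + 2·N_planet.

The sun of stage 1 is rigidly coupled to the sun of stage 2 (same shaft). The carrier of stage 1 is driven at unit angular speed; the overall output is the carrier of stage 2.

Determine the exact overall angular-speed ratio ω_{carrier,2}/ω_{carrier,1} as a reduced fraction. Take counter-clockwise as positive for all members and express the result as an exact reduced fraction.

Stage 1: N_ring = 14 + 2·28 = 70
Stage 1: 14(ω_s−ω_c) = −70(ω_r−ω_c),  ω_r=0, ω_c=1
Stage 1: ω_s = 1 − (70/14)(0−1) = 6
  ⇒ ω_s¹/ω_c¹ = 6
Stage 2: N_ring = 23 + 2·19 = 61
Stage 2: 23(ω_s−ω_c) = −61(ω_r−ω_c),  ω_r=0, ω_s=1
Stage 2: 23(1−ω_c) = −61(0−ω_c)  ⇒  84ω_c = 23  ⇒  ω_c = 23/84
  ⇒ ω_c²/ω_s² = 23/84
Coupling ω_s² = ω_s¹ ⇒ overall = 6 × 23/84 = 23/14

23/14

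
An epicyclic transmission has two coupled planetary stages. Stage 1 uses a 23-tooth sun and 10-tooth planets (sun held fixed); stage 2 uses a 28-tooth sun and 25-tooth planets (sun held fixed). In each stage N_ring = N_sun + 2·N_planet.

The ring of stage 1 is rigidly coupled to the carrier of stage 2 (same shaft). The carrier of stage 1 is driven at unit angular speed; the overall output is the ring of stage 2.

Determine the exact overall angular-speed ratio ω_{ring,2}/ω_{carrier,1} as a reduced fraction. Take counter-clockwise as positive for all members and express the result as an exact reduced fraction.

Stage 1: N_ring = 23 + 2·10 = 43
Stage 1: 23(ω_s−ω_c) = −43(ω_r−ω_c),  ω_s=0, ω_c=1
Stage 1: ω_r = 1 − (23/43)(0−1) = 66/43
  ⇒ ω_r¹/ω_c¹ = 66/43
Stage 2: N_ring = 28 + 2·25 = 78
Stage 2: 28(ω_s−ω_c) = −78(ω_r−ω_c),  ω_s=0, ω_c=1
Stage 2: ω_r = 1 − (28/78)(0−1) = 53/39
  ⇒ ω_r²/ω_c² = 53/39
Coupling ω_c² = ω_r¹ ⇒ overall = 66/43 × 53/39 = 1166/559

1166/559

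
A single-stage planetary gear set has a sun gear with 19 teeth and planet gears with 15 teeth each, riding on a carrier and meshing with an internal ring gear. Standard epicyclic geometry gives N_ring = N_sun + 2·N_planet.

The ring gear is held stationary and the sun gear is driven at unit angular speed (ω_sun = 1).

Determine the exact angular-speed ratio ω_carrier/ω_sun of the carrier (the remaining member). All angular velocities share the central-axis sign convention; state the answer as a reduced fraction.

19/68

N_ring = 19 + 2·15 = 49
19(ω_s−ω_c) = −49(ω_r−ω_c),  ω_r=0, ω_s=1
19(1−ω_c) = −49(0−ω_c)  ⇒  68ω_c = 19  ⇒  ω_c = 19/68
ω_c/ω_s = 19/68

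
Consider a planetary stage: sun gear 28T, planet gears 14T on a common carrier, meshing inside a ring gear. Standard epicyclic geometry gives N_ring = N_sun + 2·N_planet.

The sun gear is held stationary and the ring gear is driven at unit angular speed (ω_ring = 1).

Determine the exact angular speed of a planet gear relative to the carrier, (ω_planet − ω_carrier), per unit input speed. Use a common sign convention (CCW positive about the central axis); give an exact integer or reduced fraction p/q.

4/3

N_ring = 28 + 2·14 = 56
28(ω_s−ω_c) = −56(ω_r−ω_c),  ω_s=0, ω_r=1
28(0−ω_c) = −56(1−ω_c)  ⇒  84ω_c = 56  ⇒  ω_c = 2/3
sun–planet: 28·(0−2/3) = −14·(ω_p−ω_c)  ⇒  ω_p−ω_c = −(28/14)·(-2/3) = 4/3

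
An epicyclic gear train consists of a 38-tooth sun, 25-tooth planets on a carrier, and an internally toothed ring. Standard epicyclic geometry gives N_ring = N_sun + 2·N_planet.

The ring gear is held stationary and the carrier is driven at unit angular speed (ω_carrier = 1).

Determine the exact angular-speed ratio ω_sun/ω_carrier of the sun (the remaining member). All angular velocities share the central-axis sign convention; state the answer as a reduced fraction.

N_ring = 38 + 2·25 = 88
38(ω_s−ω_c) = −88(ω_r−ω_c),  ω_r=0, ω_c=1
ω_s = 1 − (88/38)(0−1) = 63/19
ω_s/ω_c = 63/19

63/19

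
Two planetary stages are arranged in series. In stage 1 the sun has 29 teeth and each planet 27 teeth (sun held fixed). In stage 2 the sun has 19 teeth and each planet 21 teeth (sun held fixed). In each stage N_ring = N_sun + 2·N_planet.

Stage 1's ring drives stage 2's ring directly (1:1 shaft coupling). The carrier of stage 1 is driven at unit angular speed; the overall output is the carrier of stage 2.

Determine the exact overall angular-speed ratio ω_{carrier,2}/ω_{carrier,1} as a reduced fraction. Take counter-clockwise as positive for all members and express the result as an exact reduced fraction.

Stage 1: N_ring = 29 + 2·27 = 83
Stage 1: 29(ω_s−ω_c) = −83(ω_r−ω_c),  ω_s=0, ω_c=1
Stage 1: ω_r = 1 − (29/83)(0−1) = 112/83
  ⇒ ω_r¹/ω_c¹ = 112/83
Stage 2: N_ring = 19 + 2·21 = 61
Stage 2: 19(ω_s−ω_c) = −61(ω_r−ω_c),  ω_s=0, ω_r=1
Stage 2: 19(0−ω_c) = −61(1−ω_c)  ⇒  80ω_c = 61  ⇒  ω_c = 61/80
  ⇒ ω_c²/ω_r² = 61/80
Coupling ω_r² = ω_r¹ ⇒ overall = 112/83 × 61/80 = 427/415

427/415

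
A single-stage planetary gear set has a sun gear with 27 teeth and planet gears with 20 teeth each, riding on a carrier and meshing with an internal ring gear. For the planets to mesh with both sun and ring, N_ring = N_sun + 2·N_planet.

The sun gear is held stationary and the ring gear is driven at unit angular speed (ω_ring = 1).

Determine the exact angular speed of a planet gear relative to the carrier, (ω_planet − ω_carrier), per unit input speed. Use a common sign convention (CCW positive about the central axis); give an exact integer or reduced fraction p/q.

N_ring = 27 + 2·20 = 67
27(ω_s−ω_c) = −67(ω_r−ω_c),  ω_s=0, ω_r=1
27(0−ω_c) = −67(1−ω_c)  ⇒  94ω_c = 67  ⇒  ω_c = 67/94
sun–planet: 27·(0−67/94) = −20·(ω_p−ω_c)  ⇒  ω_p−ω_c = −(27/20)·(-67/94) = 1809/1880

1809/1880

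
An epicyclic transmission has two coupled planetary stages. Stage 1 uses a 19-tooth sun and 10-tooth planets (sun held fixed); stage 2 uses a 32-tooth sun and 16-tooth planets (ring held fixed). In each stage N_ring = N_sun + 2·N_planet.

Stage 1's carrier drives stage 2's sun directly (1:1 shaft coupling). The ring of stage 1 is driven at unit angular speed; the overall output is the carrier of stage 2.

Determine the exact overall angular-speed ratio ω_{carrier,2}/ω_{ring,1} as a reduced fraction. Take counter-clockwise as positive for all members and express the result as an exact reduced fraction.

Stage 1: N_ring = 19 + 2·10 = 39
Stage 1: 19(ω_s−ω_c) = −39(ω_r−ω_c),  ω_s=0, ω_r=1
Stage 1: 19(0−ω_c) = −39(1−ω_c)  ⇒  58ω_c = 39  ⇒  ω_c = 39/58
  ⇒ ω_c¹/ω_r¹ = 39/58
Stage 2: N_ring = 32 + 2·16 = 64
Stage 2: 32(ω_s−ω_c) = −64(ω_r−ω_c),  ω_r=0, ω_s=1
Stage 2: 32(1−ω_c) = −64(0−ω_c)  ⇒  96ω_c = 32  ⇒  ω_c = 1/3
  ⇒ ω_c²/ω_s² = 1/3
Coupling ω_s² = ω_c¹ ⇒ overall = 39/58 × 1/3 = 13/58

13/58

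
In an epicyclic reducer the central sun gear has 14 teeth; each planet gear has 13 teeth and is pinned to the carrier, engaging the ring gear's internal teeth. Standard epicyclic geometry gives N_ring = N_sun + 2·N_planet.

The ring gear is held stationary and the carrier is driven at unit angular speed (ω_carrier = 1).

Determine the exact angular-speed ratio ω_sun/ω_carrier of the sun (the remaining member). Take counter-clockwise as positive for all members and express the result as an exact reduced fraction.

N_ring = 14 + 2·13 = 40
14(ω_s−ω_c) = −40(ω_r−ω_c),  ω_r=0, ω_c=1
ω_s = 1 − (40/14)(0−1) = 27/7
ω_s/ω_c = 27/7

27/7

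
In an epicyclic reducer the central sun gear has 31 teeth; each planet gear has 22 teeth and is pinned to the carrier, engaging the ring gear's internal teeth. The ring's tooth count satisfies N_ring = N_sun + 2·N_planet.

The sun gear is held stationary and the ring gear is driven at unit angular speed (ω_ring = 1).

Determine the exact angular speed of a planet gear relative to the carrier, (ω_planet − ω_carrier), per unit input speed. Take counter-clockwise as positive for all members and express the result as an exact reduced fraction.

2325/2332

N_ring = 31 + 2·22 = 75
31(ω_s−ω_c) = −75(ω_r−ω_c),  ω_s=0, ω_r=1
31(0−ω_c) = −75(1−ω_c)  ⇒  106ω_c = 75  ⇒  ω_c = 75/106
sun–planet: 31·(0−75/106) = −22·(ω_p−ω_c)  ⇒  ω_p−ω_c = −(31/22)·(-75/106) = 2325/2332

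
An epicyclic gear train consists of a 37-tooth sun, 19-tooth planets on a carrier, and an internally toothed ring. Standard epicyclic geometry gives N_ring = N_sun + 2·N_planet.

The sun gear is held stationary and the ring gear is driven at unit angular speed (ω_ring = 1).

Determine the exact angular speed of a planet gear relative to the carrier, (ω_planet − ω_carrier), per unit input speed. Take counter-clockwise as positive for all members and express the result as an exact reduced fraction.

N_ring = 37 + 2·19 = 75
37(ω_s−ω_c) = −75(ω_r−ω_c),  ω_s=0, ω_r=1
37(0−ω_c) = −75(1−ω_c)  ⇒  112ω_c = 75  ⇒  ω_c = 75/112
sun–planet: 37·(0−75/112) = −19·(ω_p−ω_c)  ⇒  ω_p−ω_c = −(37/19)·(-75/112) = 2775/2128

2775/2128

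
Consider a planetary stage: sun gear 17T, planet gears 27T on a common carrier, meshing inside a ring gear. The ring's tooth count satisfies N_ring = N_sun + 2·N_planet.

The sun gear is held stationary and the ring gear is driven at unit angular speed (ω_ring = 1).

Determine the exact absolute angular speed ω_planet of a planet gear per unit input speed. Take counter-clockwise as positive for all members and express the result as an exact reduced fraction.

71/54

N_ring = 17 + 2·27 = 71
17(ω_s−ω_c) = −71(ω_r−ω_c),  ω_s=0, ω_r=1
17(0−ω_c) = −71(1−ω_c)  ⇒  88ω_c = 71  ⇒  ω_c = 71/88
sun–planet: 17·(0−71/88) = −27·(ω_p−ω_c)  ⇒  ω_p−ω_c = −(17/27)·(-71/88) = 1207/2376
ω_p = 71/88 + 1207/2376 = 71/54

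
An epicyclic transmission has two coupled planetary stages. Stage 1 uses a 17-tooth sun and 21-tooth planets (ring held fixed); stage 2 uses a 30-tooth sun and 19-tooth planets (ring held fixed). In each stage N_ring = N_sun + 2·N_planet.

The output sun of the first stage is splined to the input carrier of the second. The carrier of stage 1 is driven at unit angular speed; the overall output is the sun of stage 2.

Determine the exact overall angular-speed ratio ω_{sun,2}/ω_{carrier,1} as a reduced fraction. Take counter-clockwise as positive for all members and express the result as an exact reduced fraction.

Stage 1: N_ring = 17 + 2·21 = 59
Stage 1: 17(ω_s−ω_c) = −59(ω_r−ω_c),  ω_r=0, ω_c=1
Stage 1: ω_s = 1 − (59/17)(0−1) = 76/17
  ⇒ ω_s¹/ω_c¹ = 76/17
Stage 2: N_ring = 30 + 2·19 = 68
Stage 2: 30(ω_s−ω_c) = −68(ω_r−ω_c),  ω_r=0, ω_c=1
Stage 2: ω_s = 1 − (68/30)(0−1) = 49/15
  ⇒ ω_s²/ω_c² = 49/15
Coupling ω_c² = ω_s¹ ⇒ overall = 76/17 × 49/15 = 3724/255

3724/255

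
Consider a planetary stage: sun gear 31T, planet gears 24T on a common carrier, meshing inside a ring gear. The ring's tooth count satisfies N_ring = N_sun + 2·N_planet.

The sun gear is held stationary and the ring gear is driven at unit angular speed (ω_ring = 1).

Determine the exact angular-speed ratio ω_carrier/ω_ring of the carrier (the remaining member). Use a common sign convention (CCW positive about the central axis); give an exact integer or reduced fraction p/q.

79/110

N_ring = 31 + 2·24 = 79
31(ω_s−ω_c) = −79(ω_r−ω_c),  ω_s=0, ω_r=1
31(0−ω_c) = −79(1−ω_c)  ⇒  110ω_c = 79  ⇒  ω_c = 79/110
ω_c/ω_r = 79/110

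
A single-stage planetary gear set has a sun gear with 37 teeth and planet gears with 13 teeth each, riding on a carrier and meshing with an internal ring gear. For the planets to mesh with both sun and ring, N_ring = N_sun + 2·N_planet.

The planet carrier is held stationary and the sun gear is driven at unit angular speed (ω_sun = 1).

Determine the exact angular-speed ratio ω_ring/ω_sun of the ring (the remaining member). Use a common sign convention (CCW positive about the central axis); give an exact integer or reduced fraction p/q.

N_ring = 37 + 2·13 = 63
37(ω_s−ω_c) = −63(ω_r−ω_c),  ω_c=0, ω_s=1
ω_r = 0 − (37/63)(1−0) = -37/63
ω_r/ω_s = -37/63

-37/63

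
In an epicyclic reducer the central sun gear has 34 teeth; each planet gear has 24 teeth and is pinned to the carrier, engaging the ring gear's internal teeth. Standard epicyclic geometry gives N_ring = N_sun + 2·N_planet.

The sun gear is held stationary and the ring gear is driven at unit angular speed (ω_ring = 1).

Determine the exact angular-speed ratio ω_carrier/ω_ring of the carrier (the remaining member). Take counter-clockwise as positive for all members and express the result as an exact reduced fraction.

N_ring = 34 + 2·24 = 82
34(ω_s−ω_c) = −82(ω_r−ω_c),  ω_s=0, ω_r=1
34(0−ω_c) = −82(1−ω_c)  ⇒  116ω_c = 82  ⇒  ω_c = 41/58
ω_c/ω_r = 41/58

41/58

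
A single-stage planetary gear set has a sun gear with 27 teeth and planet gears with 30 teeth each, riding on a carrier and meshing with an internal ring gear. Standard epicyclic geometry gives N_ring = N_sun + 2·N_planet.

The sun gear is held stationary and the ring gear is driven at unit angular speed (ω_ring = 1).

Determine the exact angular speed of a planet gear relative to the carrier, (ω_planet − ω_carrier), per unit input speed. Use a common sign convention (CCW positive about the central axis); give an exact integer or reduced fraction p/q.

261/380

N_ring = 27 + 2·30 = 87
27(ω_s−ω_c) = −87(ω_r−ω_c),  ω_s=0, ω_r=1
27(0−ω_c) = −87(1−ω_c)  ⇒  114ω_c = 87  ⇒  ω_c = 29/38
sun–planet: 27·(0−29/38) = −30·(ω_p−ω_c)  ⇒  ω_p−ω_c = −(27/30)·(-29/38) = 261/380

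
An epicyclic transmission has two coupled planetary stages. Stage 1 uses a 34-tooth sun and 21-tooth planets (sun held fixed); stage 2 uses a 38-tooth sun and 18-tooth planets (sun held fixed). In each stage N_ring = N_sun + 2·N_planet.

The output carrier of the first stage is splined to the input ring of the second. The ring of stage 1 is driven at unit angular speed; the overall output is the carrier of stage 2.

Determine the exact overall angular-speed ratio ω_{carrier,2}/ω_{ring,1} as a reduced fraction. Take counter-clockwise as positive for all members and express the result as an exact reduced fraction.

Stage 1: N_ring = 34 + 2·21 = 76
Stage 1: 34(ω_s−ω_c) = −76(ω_r−ω_c),  ω_s=0, ω_r=1
Stage 1: 34(0−ω_c) = −76(1−ω_c)  ⇒  110ω_c = 76  ⇒  ω_c = 38/55
  ⇒ ω_c¹/ω_r¹ = 38/55
Stage 2: N_ring = 38 + 2·18 = 74
Stage 2: 38(ω_s−ω_c) = −74(ω_r−ω_c),  ω_s=0, ω_r=1
Stage 2: 38(0−ω_c) = −74(1−ω_c)  ⇒  112ω_c = 74  ⇒  ω_c = 37/56
  ⇒ ω_c²/ω_r² = 37/56
Coupling ω_r² = ω_c¹ ⇒ overall = 38/55 × 37/56 = 703/1540

703/1540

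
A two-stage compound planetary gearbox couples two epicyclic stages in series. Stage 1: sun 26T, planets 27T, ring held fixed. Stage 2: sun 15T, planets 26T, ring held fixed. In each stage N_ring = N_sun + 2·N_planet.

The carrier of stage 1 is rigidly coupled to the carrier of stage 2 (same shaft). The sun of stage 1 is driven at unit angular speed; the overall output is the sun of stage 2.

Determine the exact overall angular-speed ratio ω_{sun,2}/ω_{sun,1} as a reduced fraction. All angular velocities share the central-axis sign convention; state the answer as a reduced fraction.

Stage 1: N_ring = 26 + 2·27 = 80
Stage 1: 26(ω_s−ω_c) = −80(ω_r−ω_c),  ω_r=0, ω_s=1
Stage 1: 26(1−ω_c) = −80(0−ω_c)  ⇒  106ω_c = 26  ⇒  ω_c = 13/53
  ⇒ ω_c¹/ω_s¹ = 13/53
Stage 2: N_ring = 15 + 2·26 = 67
Stage 2: 15(ω_s−ω_c) = −67(ω_r−ω_c),  ω_r=0, ω_c=1
Stage 2: ω_s = 1 − (67/15)(0−1) = 82/15
  ⇒ ω_s²/ω_c² = 82/15
Coupling ω_c² = ω_c¹ ⇒ overall = 13/53 × 82/15 = 1066/795

1066/795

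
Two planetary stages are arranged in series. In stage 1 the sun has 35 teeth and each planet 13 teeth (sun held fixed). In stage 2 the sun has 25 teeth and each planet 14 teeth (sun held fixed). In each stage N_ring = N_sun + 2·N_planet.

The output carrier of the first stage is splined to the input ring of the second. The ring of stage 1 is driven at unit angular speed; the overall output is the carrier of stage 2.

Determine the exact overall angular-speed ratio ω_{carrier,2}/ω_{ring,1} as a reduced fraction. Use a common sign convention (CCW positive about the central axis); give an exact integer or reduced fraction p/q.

3233/7488

Stage 1: N_ring = 35 + 2·13 = 61
Stage 1: 35(ω_s−ω_c) = −61(ω_r−ω_c),  ω_s=0, ω_r=1
Stage 1: 35(0−ω_c) = −61(1−ω_c)  ⇒  96ω_c = 61  ⇒  ω_c = 61/96
  ⇒ ω_c¹/ω_r¹ = 61/96
Stage 2: N_ring = 25 + 2·14 = 53
Stage 2: 25(ω_s−ω_c) = −53(ω_r−ω_c),  ω_s=0, ω_r=1
Stage 2: 25(0−ω_c) = −53(1−ω_c)  ⇒  78ω_c = 53  ⇒  ω_c = 53/78
  ⇒ ω_c²/ω_r² = 53/78
Coupling ω_r² = ω_c¹ ⇒ overall = 61/96 × 53/78 = 3233/7488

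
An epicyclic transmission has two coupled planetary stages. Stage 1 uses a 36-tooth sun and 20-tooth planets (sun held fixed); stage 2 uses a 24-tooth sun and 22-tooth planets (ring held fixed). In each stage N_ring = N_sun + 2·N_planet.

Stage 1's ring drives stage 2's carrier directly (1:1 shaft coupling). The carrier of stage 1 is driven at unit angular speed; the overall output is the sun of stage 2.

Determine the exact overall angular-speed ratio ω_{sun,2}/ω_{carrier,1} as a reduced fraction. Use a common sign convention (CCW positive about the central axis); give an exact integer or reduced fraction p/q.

322/57

Stage 1: N_ring = 36 + 2·20 = 76
Stage 1: 36(ω_s−ω_c) = −76(ω_r−ω_c),  ω_s=0, ω_c=1
Stage 1: ω_r = 1 − (36/76)(0−1) = 28/19
  ⇒ ω_r¹/ω_c¹ = 28/19
Stage 2: N_ring = 24 + 2·22 = 68
Stage 2: 24(ω_s−ω_c) = −68(ω_r−ω_c),  ω_r=0, ω_c=1
Stage 2: ω_s = 1 − (68/24)(0−1) = 23/6
  ⇒ ω_s²/ω_c² = 23/6
Coupling ω_c² = ω_r¹ ⇒ overall = 28/19 × 23/6 = 322/57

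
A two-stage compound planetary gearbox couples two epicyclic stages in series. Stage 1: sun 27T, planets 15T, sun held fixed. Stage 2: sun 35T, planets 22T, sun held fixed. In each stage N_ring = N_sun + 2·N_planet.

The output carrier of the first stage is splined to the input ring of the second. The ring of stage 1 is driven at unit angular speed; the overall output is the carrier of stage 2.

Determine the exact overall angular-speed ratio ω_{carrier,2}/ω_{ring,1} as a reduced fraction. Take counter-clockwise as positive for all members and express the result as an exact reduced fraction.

Stage 1: N_ring = 27 + 2·15 = 57
Stage 1: 27(ω_s−ω_c) = −57(ω_r−ω_c),  ω_s=0, ω_r=1
Stage 1: 27(0−ω_c) = −57(1−ω_c)  ⇒  84ω_c = 57  ⇒  ω_c = 19/28
  ⇒ ω_c¹/ω_r¹ = 19/28
Stage 2: N_ring = 35 + 2·22 = 79
Stage 2: 35(ω_s−ω_c) = −79(ω_r−ω_c),  ω_s=0, ω_r=1
Stage 2: 35(0−ω_c) = −79(1−ω_c)  ⇒  114ω_c = 79  ⇒  ω_c = 79/114
  ⇒ ω_c²/ω_r² = 79/114
Coupling ω_r² = ω_c¹ ⇒ overall = 19/28 × 79/114 = 79/168

79/168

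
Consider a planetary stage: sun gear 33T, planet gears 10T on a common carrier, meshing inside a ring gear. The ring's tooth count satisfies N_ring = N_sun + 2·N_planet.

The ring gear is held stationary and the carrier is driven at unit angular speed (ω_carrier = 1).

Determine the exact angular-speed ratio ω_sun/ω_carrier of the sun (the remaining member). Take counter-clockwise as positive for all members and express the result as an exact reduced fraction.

N_ring = 33 + 2·10 = 53
33(ω_s−ω_c) = −53(ω_r−ω_c),  ω_r=0, ω_c=1
ω_s = 1 − (53/33)(0−1) = 86/33
ω_s/ω_c = 86/33

86/33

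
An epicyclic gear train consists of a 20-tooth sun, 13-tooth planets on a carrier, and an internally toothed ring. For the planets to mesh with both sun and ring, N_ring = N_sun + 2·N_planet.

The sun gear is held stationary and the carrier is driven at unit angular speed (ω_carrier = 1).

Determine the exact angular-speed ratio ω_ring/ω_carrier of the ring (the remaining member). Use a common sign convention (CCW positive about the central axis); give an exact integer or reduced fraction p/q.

33/23

N_ring = 20 + 2·13 = 46
20(ω_s−ω_c) = −46(ω_r−ω_c),  ω_s=0, ω_c=1
ω_r = 1 − (20/46)(0−1) = 33/23
ω_r/ω_c = 33/23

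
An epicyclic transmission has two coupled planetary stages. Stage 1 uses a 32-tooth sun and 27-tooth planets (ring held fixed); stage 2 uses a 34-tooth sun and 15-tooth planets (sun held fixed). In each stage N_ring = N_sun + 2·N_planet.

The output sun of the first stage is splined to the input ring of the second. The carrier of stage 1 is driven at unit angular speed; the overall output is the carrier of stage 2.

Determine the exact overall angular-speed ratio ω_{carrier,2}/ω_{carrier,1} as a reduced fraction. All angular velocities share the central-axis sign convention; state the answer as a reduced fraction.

118/49

Stage 1: N_ring = 32 + 2·27 = 86
Stage 1: 32(ω_s−ω_c) = −86(ω_r−ω_c),  ω_r=0, ω_c=1
Stage 1: ω_s = 1 − (86/32)(0−1) = 59/16
  ⇒ ω_s¹/ω_c¹ = 59/16
Stage 2: N_ring = 34 + 2·15 = 64
Stage 2: 34(ω_s−ω_c) = −64(ω_r−ω_c),  ω_s=0, ω_r=1
Stage 2: 34(0−ω_c) = −64(1−ω_c)  ⇒  98ω_c = 64  ⇒  ω_c = 32/49
  ⇒ ω_c²/ω_r² = 32/49
Coupling ω_r² = ω_s¹ ⇒ overall = 59/16 × 32/49 = 118/49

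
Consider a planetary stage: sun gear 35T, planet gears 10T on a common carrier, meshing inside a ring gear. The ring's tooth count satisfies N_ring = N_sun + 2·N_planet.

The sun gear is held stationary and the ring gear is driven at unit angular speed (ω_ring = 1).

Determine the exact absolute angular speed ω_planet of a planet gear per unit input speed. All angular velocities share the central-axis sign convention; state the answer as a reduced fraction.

N_ring = 35 + 2·10 = 55
35(ω_s−ω_c) = −55(ω_r−ω_c),  ω_s=0, ω_r=1
35(0−ω_c) = −55(1−ω_c)  ⇒  90ω_c = 55  ⇒  ω_c = 11/18
sun–planet: 35·(0−11/18) = −10·(ω_p−ω_c)  ⇒  ω_p−ω_c = −(35/10)·(-11/18) = 77/36
ω_p = 11/18 + 77/36 = 11/4

11/4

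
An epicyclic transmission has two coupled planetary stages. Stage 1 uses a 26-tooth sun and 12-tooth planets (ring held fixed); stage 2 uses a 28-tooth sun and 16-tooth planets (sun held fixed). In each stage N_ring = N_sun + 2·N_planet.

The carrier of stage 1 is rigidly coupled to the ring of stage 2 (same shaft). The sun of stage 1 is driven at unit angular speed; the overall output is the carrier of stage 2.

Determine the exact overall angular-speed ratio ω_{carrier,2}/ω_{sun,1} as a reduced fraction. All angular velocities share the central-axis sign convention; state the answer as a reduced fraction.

Stage 1: N_ring = 26 + 2·12 = 50
Stage 1: 26(ω_s−ω_c) = −50(ω_r−ω_c),  ω_r=0, ω_s=1
Stage 1: 26(1−ω_c) = −50(0−ω_c)  ⇒  76ω_c = 26  ⇒  ω_c = 13/38
  ⇒ ω_c¹/ω_s¹ = 13/38
Stage 2: N_ring = 28 + 2·16 = 60
Stage 2: 28(ω_s−ω_c) = −60(ω_r−ω_c),  ω_s=0, ω_r=1
Stage 2: 28(0−ω_c) = −60(1−ω_c)  ⇒  88ω_c = 60  ⇒  ω_c = 15/22
  ⇒ ω_c²/ω_r² = 15/22
Coupling ω_r² = ω_c¹ ⇒ overall = 13/38 × 15/22 = 195/836

195/836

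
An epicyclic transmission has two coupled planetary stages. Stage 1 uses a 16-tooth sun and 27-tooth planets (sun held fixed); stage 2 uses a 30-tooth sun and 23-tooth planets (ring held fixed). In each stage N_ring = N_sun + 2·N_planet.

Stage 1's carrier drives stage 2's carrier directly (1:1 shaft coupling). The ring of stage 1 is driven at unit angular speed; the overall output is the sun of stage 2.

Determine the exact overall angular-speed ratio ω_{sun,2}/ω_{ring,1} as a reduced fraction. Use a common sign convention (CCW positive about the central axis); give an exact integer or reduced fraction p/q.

Stage 1: N_ring = 16 + 2·27 = 70
Stage 1: 16(ω_s−ω_c) = −70(ω_r−ω_c),  ω_s=0, ω_r=1
Stage 1: 16(0−ω_c) = −70(1−ω_c)  ⇒  86ω_c = 70  ⇒  ω_c = 35/43
  ⇒ ω_c¹/ω_r¹ = 35/43
Stage 2: N_ring = 30 + 2·23 = 76
Stage 2: 30(ω_s−ω_c) = −76(ω_r−ω_c),  ω_r=0, ω_c=1
Stage 2: ω_s = 1 − (76/30)(0−1) = 53/15
  ⇒ ω_s²/ω_c² = 53/15
Coupling ω_c² = ω_c¹ ⇒ overall = 35/43 × 53/15 = 371/129

371/129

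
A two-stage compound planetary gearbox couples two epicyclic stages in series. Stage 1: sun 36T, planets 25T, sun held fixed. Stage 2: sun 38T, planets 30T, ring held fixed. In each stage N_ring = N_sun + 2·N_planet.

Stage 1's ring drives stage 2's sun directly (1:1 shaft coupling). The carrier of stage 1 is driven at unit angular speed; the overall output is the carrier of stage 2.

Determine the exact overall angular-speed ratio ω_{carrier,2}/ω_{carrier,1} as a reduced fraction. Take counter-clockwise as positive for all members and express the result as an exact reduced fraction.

1159/2924

Stage 1: N_ring = 36 + 2·25 = 86
Stage 1: 36(ω_s−ω_c) = −86(ω_r−ω_c),  ω_s=0, ω_c=1
Stage 1: ω_r = 1 − (36/86)(0−1) = 61/43
  ⇒ ω_r¹/ω_c¹ = 61/43
Stage 2: N_ring = 38 + 2·30 = 98
Stage 2: 38(ω_s−ω_c) = −98(ω_r−ω_c),  ω_r=0, ω_s=1
Stage 2: 38(1−ω_c) = −98(0−ω_c)  ⇒  136ω_c = 38  ⇒  ω_c = 19/68
  ⇒ ω_c²/ω_s² = 19/68
Coupling ω_s² = ω_r¹ ⇒ overall = 61/43 × 19/68 = 1159/2924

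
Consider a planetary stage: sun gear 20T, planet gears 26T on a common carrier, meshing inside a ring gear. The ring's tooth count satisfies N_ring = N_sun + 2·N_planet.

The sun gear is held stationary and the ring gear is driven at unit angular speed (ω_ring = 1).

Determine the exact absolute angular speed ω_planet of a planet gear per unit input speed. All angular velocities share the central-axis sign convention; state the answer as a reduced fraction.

18/13

N_ring = 20 + 2·26 = 72
20(ω_s−ω_c) = −72(ω_r−ω_c),  ω_s=0, ω_r=1
20(0−ω_c) = −72(1−ω_c)  ⇒  92ω_c = 72  ⇒  ω_c = 18/23
sun–planet: 20·(0−18/23) = −26·(ω_p−ω_c)  ⇒  ω_p−ω_c = −(20/26)·(-18/23) = 180/299
ω_p = 18/23 + 180/299 = 18/13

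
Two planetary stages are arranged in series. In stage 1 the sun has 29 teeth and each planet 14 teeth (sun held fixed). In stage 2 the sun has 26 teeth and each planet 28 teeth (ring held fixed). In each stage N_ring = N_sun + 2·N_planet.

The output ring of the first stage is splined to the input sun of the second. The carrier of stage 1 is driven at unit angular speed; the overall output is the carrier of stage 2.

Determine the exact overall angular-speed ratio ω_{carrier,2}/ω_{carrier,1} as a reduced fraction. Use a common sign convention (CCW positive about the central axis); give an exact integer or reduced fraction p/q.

Stage 1: N_ring = 29 + 2·14 = 57
Stage 1: 29(ω_s−ω_c) = −57(ω_r−ω_c),  ω_s=0, ω_c=1
Stage 1: ω_r = 1 − (29/57)(0−1) = 86/57
  ⇒ ω_r¹/ω_c¹ = 86/57
Stage 2: N_ring = 26 + 2·28 = 82
Stage 2: 26(ω_s−ω_c) = −82(ω_r−ω_c),  ω_r=0, ω_s=1
Stage 2: 26(1−ω_c) = −82(0−ω_c)  ⇒  108ω_c = 26  ⇒  ω_c = 13/54
  ⇒ ω_c²/ω_s² = 13/54
Coupling ω_s² = ω_r¹ ⇒ overall = 86/57 × 13/54 = 559/1539

559/1539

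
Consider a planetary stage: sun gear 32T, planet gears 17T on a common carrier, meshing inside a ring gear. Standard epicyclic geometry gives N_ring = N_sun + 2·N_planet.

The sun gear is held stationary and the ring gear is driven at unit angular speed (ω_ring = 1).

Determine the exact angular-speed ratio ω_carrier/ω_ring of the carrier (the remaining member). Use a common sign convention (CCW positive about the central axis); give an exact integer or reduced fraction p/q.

33/49

N_ring = 32 + 2·17 = 66
32(ω_s−ω_c) = −66(ω_r−ω_c),  ω_s=0, ω_r=1
32(0−ω_c) = −66(1−ω_c)  ⇒  98ω_c = 66  ⇒  ω_c = 33/49
ω_c/ω_r = 33/49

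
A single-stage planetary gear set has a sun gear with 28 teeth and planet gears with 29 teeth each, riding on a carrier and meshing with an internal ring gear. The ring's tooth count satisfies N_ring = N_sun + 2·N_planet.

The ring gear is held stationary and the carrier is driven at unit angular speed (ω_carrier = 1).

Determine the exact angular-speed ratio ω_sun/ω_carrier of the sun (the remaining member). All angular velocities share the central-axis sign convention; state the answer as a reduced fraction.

N_ring = 28 + 2·29 = 86
28(ω_s−ω_c) = −86(ω_r−ω_c),  ω_r=0, ω_c=1
ω_s = 1 − (86/28)(0−1) = 57/14
ω_s/ω_c = 57/14

57/14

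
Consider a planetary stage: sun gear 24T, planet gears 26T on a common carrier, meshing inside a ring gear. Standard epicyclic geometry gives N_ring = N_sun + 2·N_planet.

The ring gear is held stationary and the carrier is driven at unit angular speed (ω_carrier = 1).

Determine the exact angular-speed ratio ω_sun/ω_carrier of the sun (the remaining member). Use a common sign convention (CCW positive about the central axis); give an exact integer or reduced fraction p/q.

25/6

N_ring = 24 + 2·26 = 76
24(ω_s−ω_c) = −76(ω_r−ω_c),  ω_r=0, ω_c=1
ω_s = 1 − (76/24)(0−1) = 25/6
ω_s/ω_c = 25/6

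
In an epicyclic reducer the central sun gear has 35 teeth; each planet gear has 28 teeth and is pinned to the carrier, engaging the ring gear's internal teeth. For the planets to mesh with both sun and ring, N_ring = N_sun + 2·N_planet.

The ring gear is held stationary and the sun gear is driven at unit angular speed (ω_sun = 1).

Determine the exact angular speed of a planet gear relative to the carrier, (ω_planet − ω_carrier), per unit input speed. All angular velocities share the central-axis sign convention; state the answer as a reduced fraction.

-65/72

N_ring = 35 + 2·28 = 91
35(ω_s−ω_c) = −91(ω_r−ω_c),  ω_r=0, ω_s=1
35(1−ω_c) = −91(0−ω_c)  ⇒  126ω_c = 35  ⇒  ω_c = 5/18
sun–planet: 35·(1−5/18) = −28·(ω_p−ω_c)  ⇒  ω_p−ω_c = −(35/28)·(13/18) = -65/72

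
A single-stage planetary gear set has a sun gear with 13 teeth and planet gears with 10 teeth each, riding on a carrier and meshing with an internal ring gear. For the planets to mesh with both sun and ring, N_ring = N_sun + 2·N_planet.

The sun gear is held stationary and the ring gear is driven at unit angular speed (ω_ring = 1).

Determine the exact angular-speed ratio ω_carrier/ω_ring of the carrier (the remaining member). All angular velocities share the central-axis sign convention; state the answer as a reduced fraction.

N_ring = 13 + 2·10 = 33
13(ω_s−ω_c) = −33(ω_r−ω_c),  ω_s=0, ω_r=1
13(0−ω_c) = −33(1−ω_c)  ⇒  46ω_c = 33  ⇒  ω_c = 33/46
ω_c/ω_r = 33/46

33/46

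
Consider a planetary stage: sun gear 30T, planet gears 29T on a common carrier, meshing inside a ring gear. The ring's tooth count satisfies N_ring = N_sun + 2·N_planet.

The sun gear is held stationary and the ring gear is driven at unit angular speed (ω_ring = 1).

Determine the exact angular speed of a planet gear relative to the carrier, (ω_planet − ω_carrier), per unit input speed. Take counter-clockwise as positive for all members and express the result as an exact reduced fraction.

N_ring = 30 + 2·29 = 88
30(ω_s−ω_c) = −88(ω_r−ω_c),  ω_s=0, ω_r=1
30(0−ω_c) = −88(1−ω_c)  ⇒  118ω_c = 88  ⇒  ω_c = 44/59
sun–planet: 30·(0−44/59) = −29·(ω_p−ω_c)  ⇒  ω_p−ω_c = −(30/29)·(-44/59) = 1320/1711

1320/1711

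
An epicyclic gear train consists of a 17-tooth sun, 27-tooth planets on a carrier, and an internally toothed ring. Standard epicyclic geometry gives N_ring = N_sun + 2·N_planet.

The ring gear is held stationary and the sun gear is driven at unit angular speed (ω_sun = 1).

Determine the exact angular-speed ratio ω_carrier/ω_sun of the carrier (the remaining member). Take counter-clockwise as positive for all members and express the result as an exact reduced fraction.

N_ring = 17 + 2·27 = 71
17(ω_s−ω_c) = −71(ω_r−ω_c),  ω_r=0, ω_s=1
17(1−ω_c) = −71(0−ω_c)  ⇒  88ω_c = 17  ⇒  ω_c = 17/88
ω_c/ω_s = 17/88

17/88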